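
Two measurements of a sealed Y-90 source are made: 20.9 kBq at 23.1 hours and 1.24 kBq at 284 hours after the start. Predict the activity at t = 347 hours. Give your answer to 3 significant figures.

0.627 kBq

Over Δt = 284 − 23.1 = 260.9 hours, the level fell by a factor of 20.9/1.24 ≈ 16.855.
n = log₂(16.855) ≈ 4.0751 half-lives, so t½ = 260.9/4.0751 ≈ 64.023 hours.
From t = 284 to t = 347: 1.24 × (1/2)^((347−284)/64.023) ≈ 0.62691 kBq.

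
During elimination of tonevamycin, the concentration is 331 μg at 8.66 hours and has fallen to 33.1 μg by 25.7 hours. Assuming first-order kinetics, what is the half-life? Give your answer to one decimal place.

Over Δt = 25.7 − 8.66 = 17.04 hours, the level fell by a factor of 331/33.1 ≈ 10.
n = log₂(10) ≈ 3.3219 half-lives, so t½ = 17.04/3.3219 ≈ 5.1296 hours.

5.1 hours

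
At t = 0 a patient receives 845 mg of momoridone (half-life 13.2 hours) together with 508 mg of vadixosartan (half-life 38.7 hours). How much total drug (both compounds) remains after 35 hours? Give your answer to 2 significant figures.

410 mg

momoridone: 845 × (1/2)^(35/13.2) = 845 × (1/2)^2.6515 ≈ 134.48 mg.
vadixosartan: 508 × (1/2)^(35/38.7) = 508 × (1/2)^0.90439 ≈ 271.4 mg.
Total = 134.48 + 271.4 ≈ 405.89 mg.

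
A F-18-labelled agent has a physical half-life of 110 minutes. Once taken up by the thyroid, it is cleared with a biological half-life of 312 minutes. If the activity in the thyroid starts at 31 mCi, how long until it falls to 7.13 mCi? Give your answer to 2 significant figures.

170 minutes

1/t_eff = 1/t_phys + 1/t_biol = 1/110 + 1/312 = 0.012296 per minute.
t_eff = 110 × 312 / (110 + 312) ≈ 81.327 minutes.
n = log₂(31/7.13) ≈ 2.1203; t = 2.1203 × 81.327 ≈ 172.44 minutes.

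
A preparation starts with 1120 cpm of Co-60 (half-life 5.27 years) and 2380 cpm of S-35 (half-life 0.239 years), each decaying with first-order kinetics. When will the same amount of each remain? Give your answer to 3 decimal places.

0.272 years

Set 1120·(1/2)^(t/5.27) = 2380·(1/2)^(t/0.239).
Taking log₂: log₂(1120/2380) = t·(1/5.27 − 1/0.239).
log₂(0.47059) = -1.0875; 1/5.27 − 1/0.239 = -3.9943.
t = -1.0875 / -3.9943 ≈ 0.27225 years.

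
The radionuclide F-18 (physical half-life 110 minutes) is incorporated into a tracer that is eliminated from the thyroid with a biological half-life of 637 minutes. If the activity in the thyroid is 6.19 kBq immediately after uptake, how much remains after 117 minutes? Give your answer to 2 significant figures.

1/t_eff = 1/t_phys + 1/t_biol = 1/110 + 1/637 = 0.010661 per minute.
t_eff = 110 × 637 / (110 + 637) ≈ 93.802 minutes.
Remaining = 6.19 × (1/2)^(117/93.802) = 6.19 × (1/2)^1.2473 ≈ 2.6074 kBq.

2.6 kBq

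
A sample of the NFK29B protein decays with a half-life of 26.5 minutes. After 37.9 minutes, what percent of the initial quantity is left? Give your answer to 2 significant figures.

37%

n = 37.9/26.5 ≈ 1.4302 half-lives.
Fraction remaining = (1/2)^1.4302 ≈ 0.37108, i.e. 37.108%.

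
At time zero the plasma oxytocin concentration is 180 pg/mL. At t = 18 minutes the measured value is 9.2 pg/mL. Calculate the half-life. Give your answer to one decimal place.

4.2 minutes

A/A₀ = 9.2/180 ≈ 0.051111.
n = log₂(19.565) ≈ 4.2902 half-lives elapsed in 18 minutes.
t½ = 18/4.2902 ≈ 4.1956 minutes.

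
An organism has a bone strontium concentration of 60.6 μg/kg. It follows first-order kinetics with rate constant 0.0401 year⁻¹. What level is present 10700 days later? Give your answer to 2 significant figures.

t½ = ln 2 / k = 0.69315 / 0.0401 ≈ 17.285 years.
Convert the elapsed time: 10700 days = 29.3151 years.
Number of half-lives: n = 29.3151/17.285 ≈ 1.6959.
Remaining = 60.6 × (1/2)^1.6959 = 60.6 × 0.30865 ≈ 18.704 μg/kg.

19 μg/kg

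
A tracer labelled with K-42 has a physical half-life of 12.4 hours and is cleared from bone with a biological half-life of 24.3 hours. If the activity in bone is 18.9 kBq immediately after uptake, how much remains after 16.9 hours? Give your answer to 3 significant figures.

4.54 kBq

1/t_eff = 1/t_phys + 1/t_biol = 1/12.4 + 1/24.3 = 0.1218 per hour.
t_eff = 12.4 × 24.3 / (12.4 + 24.3) ≈ 8.2104 hours.
Remaining = 18.9 × (1/2)^(16.9/8.2104) = 18.9 × (1/2)^2.0584 ≈ 4.5376 kBq.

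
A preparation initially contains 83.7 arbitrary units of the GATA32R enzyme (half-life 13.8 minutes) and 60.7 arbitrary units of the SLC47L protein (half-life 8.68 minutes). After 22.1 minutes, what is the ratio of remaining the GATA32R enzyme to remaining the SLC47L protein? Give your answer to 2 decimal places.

GATA32R enzyme: 83.7 × (1/2)^(22.1/13.8) = 83.7 × (1/2)^1.6014 ≈ 27.583 arbitrary units.
SLC47L protein: 60.7 × (1/2)^(22.1/8.68) = 60.7 × (1/2)^2.5461 ≈ 10.393 arbitrary units.
Ratio ≈ 27.583 / 10.393 ≈ 2.654.

2.65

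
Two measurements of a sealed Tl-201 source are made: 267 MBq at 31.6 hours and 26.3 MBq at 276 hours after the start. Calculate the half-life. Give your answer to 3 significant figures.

73.1 hours

Over Δt = 276 − 31.6 = 244.4 hours, the level fell by a factor of 267/26.3 ≈ 10.152.
n = log₂(10.152) ≈ 3.3437 half-lives, so t½ = 244.4/3.3437 ≈ 73.093 hours.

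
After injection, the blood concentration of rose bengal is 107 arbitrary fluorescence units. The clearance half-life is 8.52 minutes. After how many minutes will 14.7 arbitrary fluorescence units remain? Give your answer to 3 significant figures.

24.4 minutes

Fraction remaining = 14.7/107 ≈ 0.13738.
n = log₂(107/14.7) = ln(7.2789)/ln 2 ≈ 2.8637 half-lives.
t = n × t½ = 2.8637 × 8.52 ≈ 24.399 minutes.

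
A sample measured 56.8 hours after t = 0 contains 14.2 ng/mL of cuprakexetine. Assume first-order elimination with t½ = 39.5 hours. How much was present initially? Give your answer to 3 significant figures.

Number of half-lives elapsed: n = 56.8/39.5 ≈ 1.438.
A₀ = A × 2^n = 14.2 × 2^1.438 = 14.2 × 2.7094 ≈ 38.474 ng/mL.

38.5 ng/mL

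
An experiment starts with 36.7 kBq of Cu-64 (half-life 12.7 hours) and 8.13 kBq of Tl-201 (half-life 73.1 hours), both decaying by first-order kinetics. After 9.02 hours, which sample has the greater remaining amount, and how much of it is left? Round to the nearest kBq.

Cu-64, 22 kBq

Cu-64: 36.7 × (1/2)^0.71024 ≈ 22.432 kBq.
Tl-201: 8.13 × (1/2)^0.12339 ≈ 7.4636 kBq.
Cu-64 has more remaining, at ≈ 22.432 kBq.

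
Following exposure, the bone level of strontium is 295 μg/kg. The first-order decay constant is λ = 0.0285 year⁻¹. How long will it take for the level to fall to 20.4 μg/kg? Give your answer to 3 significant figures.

93.7 years

t½ = ln 2 / λ = 0.69315 / 0.0285 ≈ 24.321 years.
Fraction remaining = 20.4/295 ≈ 0.069153.
n = log₂(295/20.4) = ln(14.461)/ln 2 ≈ 3.8541 half-lives.
t = n × t½ = 3.8541 × 24.321 ≈ 93.735 years.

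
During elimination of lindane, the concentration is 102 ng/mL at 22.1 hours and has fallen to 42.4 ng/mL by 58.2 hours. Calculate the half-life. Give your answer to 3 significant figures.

Over Δt = 58.2 − 22.1 = 36.1 hours, the level fell by a factor of 102/42.4 ≈ 2.4057.
n = log₂(2.4057) ≈ 1.2664 half-lives, so t½ = 36.1/1.2664 ≈ 28.505 hours.

28.5 hours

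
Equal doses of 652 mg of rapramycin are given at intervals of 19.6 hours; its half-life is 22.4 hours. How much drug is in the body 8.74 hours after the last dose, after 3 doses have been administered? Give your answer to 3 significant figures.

The 3 doses were given 47.94, 28.34, 8.74 hours ago.
Total = 652·(1/2)^(47.94/22.4) + 652·(1/2)^(28.34/22.4) + 652·(1/2)^(8.74/22.4)
      = 147.91 + 271.26 + 497.5 ≈ 916.67 mg.

917 mg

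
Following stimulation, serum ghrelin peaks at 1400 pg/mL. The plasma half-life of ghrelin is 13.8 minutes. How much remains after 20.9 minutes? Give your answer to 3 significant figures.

490 pg/mL

Number of half-lives: n = 20.9/13.8 ≈ 1.5145.
Remaining = 1400 × (1/2)^1.5145 = 1400 × 0.35002 ≈ 490.03 pg/mL.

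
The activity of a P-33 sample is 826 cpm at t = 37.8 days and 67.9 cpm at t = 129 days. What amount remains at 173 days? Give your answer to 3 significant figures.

20.3 cpm

Over Δt = 129 − 37.8 = 91.2 days, the level fell by a factor of 826/67.9 ≈ 12.165.
n = log₂(12.165) ≈ 3.6047 half-lives, so t½ = 91.2/3.6047 ≈ 25.301 days.
From t = 129 to t = 173: 67.9 × (1/2)^((173−129)/25.301) ≈ 20.34 cpm.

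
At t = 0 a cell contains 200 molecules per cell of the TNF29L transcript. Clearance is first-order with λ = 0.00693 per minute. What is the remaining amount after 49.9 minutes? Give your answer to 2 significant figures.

140 molecules per cell

t½ = ln 2 / λ = 0.69315 / 0.00693 ≈ 100.02 minutes.
Number of half-lives: n = 49.9/100.02 ≈ 0.49889.
Remaining = 200 × (1/2)^0.49889 = 200 × 0.70765 ≈ 141.53 molecules per cell.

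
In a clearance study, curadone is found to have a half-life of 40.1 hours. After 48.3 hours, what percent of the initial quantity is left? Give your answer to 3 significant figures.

43.4%

n = 48.3/40.1 ≈ 1.2045 half-lives.
Fraction remaining = (1/2)^1.2045 ≈ 0.43392, i.e. 43.392%.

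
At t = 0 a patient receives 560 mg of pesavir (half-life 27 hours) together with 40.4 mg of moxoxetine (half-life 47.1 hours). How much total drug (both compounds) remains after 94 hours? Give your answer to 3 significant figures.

60.3 mg

pesavir: 560 × (1/2)^(94/27) = 560 × (1/2)^3.4815 ≈ 50.137 mg.
moxoxetine: 40.4 × (1/2)^(94/47.1) = 40.4 × (1/2)^1.9958 ≈ 10.13 mg.
Total = 50.137 + 10.13 ≈ 60.267 mg.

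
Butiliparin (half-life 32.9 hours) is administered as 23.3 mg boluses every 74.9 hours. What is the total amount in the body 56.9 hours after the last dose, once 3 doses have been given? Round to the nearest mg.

9 mg

The 3 doses were given 206.7, 131.8, 56.9 hours ago.
Total = 23.3·(1/2)^(206.7/32.9) + 23.3·(1/2)^(131.8/32.9) + 23.3·(1/2)^(56.9/32.9)
      = 0.29928 + 1.4501 + 7.0263 ≈ 8.7758 mg.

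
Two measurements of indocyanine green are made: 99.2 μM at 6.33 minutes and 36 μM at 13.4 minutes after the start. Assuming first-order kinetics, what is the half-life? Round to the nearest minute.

5 minutes

Over Δt = 13.4 − 6.33 = 7.07 minutes, the level fell by a factor of 99.2/36 ≈ 2.7556.
n = log₂(2.7556) ≈ 1.4623 half-lives, so t½ = 7.07/1.4623 ≈ 4.8347 minutes.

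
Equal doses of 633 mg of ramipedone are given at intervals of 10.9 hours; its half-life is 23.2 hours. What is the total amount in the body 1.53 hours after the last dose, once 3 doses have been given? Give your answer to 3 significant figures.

1360 mg

The 3 doses were given 23.33, 12.43, 1.53 hours ago.
Total = 633·(1/2)^(23.33/23.2) + 633·(1/2)^(12.43/23.2) + 633·(1/2)^(1.53/23.2)
      = 315.27 + 436.64 + 604.72 ≈ 1356.6 mg.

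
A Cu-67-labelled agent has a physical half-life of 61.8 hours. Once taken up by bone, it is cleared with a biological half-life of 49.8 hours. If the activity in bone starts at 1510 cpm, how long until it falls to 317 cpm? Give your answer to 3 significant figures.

1/t_eff = 1/t_phys + 1/t_biol = 1/61.8 + 1/49.8 = 0.036262 per hour.
t_eff = 61.8 × 49.8 / (61.8 + 49.8) ≈ 27.577 hours.
n = log₂(1510/317) ≈ 2.252; t = 2.252 × 27.577 ≈ 62.104 hours.

62.1 hours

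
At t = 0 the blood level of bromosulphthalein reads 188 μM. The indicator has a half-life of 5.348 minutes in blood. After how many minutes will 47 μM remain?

10.696 minutes

47/188 = 1/4, so 2 half-lives have elapsed.
t = 2 × 5.348 = 10.696 minutes.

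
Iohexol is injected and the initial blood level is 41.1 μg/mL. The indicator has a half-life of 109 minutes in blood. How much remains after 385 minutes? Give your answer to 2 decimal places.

3.55 μg/mL

Number of half-lives: n = 385/109 ≈ 3.5321.
Remaining = 41.1 × (1/2)^3.5321 = 41.1 × 0.086443 ≈ 3.5528 μg/mL.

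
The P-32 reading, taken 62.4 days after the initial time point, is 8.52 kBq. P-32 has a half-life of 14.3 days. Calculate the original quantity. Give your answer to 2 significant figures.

180 kBq

Number of half-lives elapsed: n = 62.4/14.3 ≈ 4.3636.
A₀ = A × 2^n = 8.52 × 2^4.3636 = 8.52 × 20.587 ≈ 175.4 kBq.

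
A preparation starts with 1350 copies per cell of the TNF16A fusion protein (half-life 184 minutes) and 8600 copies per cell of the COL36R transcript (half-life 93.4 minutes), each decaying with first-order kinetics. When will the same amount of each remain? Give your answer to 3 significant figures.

Set 1350·(1/2)^(t/184) = 8600·(1/2)^(t/93.4).
Taking log₂: log₂(1350/8600) = t·(1/184 − 1/93.4).
log₂(0.15698) = -2.6714; 1/184 − 1/93.4 = -0.0052719.
t = -2.6714 / -0.0052719 ≈ 506.72 minutes.

507 minutes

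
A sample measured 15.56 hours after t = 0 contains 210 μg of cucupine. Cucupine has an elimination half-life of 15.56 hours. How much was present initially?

Number of half-lives elapsed: n = 15.56/15.56 ≈ 1.
A₀ = A × 2^n = 210 × 2^1 = 210 × 2 ≈ 420 μg.

420 μg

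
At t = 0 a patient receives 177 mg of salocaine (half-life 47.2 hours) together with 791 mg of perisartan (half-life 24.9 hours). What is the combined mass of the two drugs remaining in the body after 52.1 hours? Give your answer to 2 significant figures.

salocaine: 177 × (1/2)^(52.1/47.2) = 177 × (1/2)^1.1038 ≈ 82.355 mg.
perisartan: 791 × (1/2)^(52.1/24.9) = 791 × (1/2)^2.0924 ≈ 185.49 mg.
Total = 82.355 + 185.49 ≈ 267.84 mg.

270 mg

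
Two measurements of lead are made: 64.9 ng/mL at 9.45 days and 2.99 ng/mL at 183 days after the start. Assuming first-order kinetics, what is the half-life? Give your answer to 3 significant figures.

39.1 days

Over Δt = 183 − 9.45 = 173.55 days, the level fell by a factor of 64.9/2.99 ≈ 21.706.
n = log₂(21.706) ≈ 4.44 half-lives, so t½ = 173.55/4.44 ≈ 39.088 days.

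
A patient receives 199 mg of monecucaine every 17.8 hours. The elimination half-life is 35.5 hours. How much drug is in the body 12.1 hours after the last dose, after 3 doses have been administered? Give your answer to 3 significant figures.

347 mg

The 3 doses were given 47.7, 29.9, 12.1 hours ago.
Total = 199·(1/2)^(47.7/35.5) + 199·(1/2)^(29.9/35.5) + 199·(1/2)^(12.1/35.5)
      = 78.41 + 111 + 157.13 ≈ 346.53 mg.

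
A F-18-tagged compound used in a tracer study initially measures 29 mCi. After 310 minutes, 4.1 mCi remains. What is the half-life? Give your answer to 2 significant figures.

A/A₀ = 4.1/29 ≈ 0.14138.
n = log₂(7.0732) ≈ 2.8224 half-lives elapsed in 310 minutes.
t½ = 310/2.8224 ≈ 109.84 minutes.

110 minutes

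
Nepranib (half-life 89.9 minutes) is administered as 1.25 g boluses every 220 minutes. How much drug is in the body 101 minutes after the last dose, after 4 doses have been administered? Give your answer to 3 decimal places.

0.702 g

The 4 doses were given 761, 541, 321, 101 minutes ago.
Total = 1.25·(1/2)^(761/89.9) + 1.25·(1/2)^(541/89.9) + 1.25·(1/2)^(321/89.9) + 1.25·(1/2)^(101/89.9)
      = 0.0035376 + 0.019292 + 0.10521 + 0.57374 ≈ 0.70177 g.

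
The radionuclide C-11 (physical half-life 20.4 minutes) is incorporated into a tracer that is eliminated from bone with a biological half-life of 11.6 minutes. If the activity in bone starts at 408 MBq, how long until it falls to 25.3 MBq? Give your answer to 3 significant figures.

1/t_eff = 1/t_phys + 1/t_biol = 1/20.4 + 1/11.6 = 0.13523 per minute.
t_eff = 20.4 × 11.6 / (20.4 + 11.6) ≈ 7.395 minutes.
n = log₂(408/25.3) ≈ 4.0114; t = 4.0114 × 7.395 ≈ 29.664 minutes.

29.7 minutes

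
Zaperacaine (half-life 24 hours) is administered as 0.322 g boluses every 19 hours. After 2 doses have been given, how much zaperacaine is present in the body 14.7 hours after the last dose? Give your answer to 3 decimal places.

0.332 g

The 2 doses were given 33.7, 14.7 hours ago.
Total = 0.322·(1/2)^(33.7/24) + 0.322·(1/2)^(14.7/24)
      = 0.12166 + 0.21061 ≈ 0.33227 g.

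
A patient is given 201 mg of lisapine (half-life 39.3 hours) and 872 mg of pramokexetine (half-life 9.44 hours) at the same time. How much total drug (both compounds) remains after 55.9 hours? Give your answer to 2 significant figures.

89 mg

lisapine: 201 × (1/2)^(55.9/39.3) = 201 × (1/2)^1.4224 ≈ 74.992 mg.
pramokexetine: 872 × (1/2)^(55.9/9.44) = 872 × (1/2)^5.9216 ≈ 14.386 mg.
Total = 74.992 + 14.386 ≈ 89.378 mg.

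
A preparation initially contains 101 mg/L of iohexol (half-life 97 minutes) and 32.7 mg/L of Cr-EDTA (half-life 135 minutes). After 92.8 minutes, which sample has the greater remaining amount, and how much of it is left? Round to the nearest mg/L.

iohexol, 52 mg/L

iohexol: 101 × (1/2)^0.9567 ≈ 52.039 mg/L.
Cr-EDTA: 32.7 × (1/2)^0.68741 ≈ 20.306 mg/L.
Iohexol has more remaining, at ≈ 52.039 mg/L.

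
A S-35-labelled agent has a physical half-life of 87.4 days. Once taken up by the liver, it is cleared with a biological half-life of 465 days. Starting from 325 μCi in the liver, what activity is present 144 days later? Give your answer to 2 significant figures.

84 μCi

1/t_eff = 1/t_phys + 1/t_biol = 1/87.4 + 1/465 = 0.013592 per day.
t_eff = 87.4 × 465 / (87.4 + 465) ≈ 73.572 days.
Remaining = 325 × (1/2)^(144/73.572) = 325 × (1/2)^1.9573 ≈ 83.692 μCi.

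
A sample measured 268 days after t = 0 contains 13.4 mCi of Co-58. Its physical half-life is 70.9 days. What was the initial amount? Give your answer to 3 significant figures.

184 mCi

Number of half-lives elapsed: n = 268/70.9 ≈ 3.78.
A₀ = A × 2^n = 13.4 × 2^3.78 = 13.4 × 13.737 ≈ 184.07 mCi.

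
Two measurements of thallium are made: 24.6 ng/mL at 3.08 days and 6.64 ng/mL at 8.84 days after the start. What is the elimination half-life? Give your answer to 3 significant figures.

Over Δt = 8.84 − 3.08 = 5.76 days, the level fell by a factor of 24.6/6.64 ≈ 3.7048.
n = log₂(3.7048) ≈ 1.8894 half-lives, so t½ = 5.76/1.8894 ≈ 3.0486 days.

3.05 days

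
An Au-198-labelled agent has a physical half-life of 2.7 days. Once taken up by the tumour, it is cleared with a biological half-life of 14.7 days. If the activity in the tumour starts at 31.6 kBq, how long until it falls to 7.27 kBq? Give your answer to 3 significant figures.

1/t_eff = 1/t_phys + 1/t_biol = 1/2.7 + 1/14.7 = 0.4384 per day.
t_eff = 2.7 × 14.7 / (2.7 + 14.7) ≈ 2.281 days.
n = log₂(31.6/7.27) ≈ 2.1199; t = 2.1199 × 2.281 ≈ 4.8356 days.

4.84 days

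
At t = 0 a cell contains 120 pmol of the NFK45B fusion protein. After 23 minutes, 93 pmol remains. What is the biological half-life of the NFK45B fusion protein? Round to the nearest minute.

A/A₀ = 93/120 ≈ 0.775.
n = log₂(1.2903) ≈ 0.36773 half-lives elapsed in 23 minutes.
t½ = 23/0.36773 ≈ 62.546 minutes.

63 minutes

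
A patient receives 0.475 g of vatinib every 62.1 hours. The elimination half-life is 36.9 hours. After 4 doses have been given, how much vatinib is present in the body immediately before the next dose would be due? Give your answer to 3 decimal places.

0.213 g

The 4 doses were given 248.4, 186.3, 124.2, 62.1 hours ago.
Total = 0.475·(1/2)^(248.4/36.9) + 0.475·(1/2)^(186.3/36.9) + 0.475·(1/2)^(124.2/36.9) + 0.475·(1/2)^(62.1/36.9)
      = 0.0044694 + 0.01435 + 0.046076 + 0.14794 ≈ 0.21283 g.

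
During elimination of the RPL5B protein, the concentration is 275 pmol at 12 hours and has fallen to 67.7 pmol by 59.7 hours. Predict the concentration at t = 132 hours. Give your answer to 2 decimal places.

8.09 pmol

Over Δt = 59.7 − 12 = 47.7 hours, the level fell by a factor of 275/67.7 ≈ 4.062.
n = log₂(4.062) ≈ 2.0222 half-lives, so t½ = 47.7/2.0222 ≈ 23.588 hours.
From t = 59.7 to t = 132: 67.7 × (1/2)^((132−59.7)/23.588) ≈ 8.0891 pmol.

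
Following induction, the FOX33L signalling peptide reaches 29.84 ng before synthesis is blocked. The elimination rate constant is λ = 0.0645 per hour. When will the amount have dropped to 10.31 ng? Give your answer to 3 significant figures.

t½ = ln 2 / λ = 0.69315 / 0.0645 ≈ 10.746 hours.
Fraction remaining = 10.31/29.84 ≈ 0.34551.
n = log₂(29.84/10.31) = ln(2.8943)/ln 2 ≈ 1.5332 half-lives.
t = n × t½ = 1.5332 × 10.746 ≈ 16.477 hours.

16.5 hours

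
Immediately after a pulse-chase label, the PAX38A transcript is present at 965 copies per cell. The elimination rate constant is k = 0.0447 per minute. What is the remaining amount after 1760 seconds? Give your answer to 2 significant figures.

260 copies per cell

t½ = ln 2 / k = 0.69315 / 0.0447 ≈ 15.507 minutes.
Convert the elapsed time: 1760 seconds = 29.3333 minutes.
Number of half-lives: n = 29.3333/15.507 ≈ 1.8917.
Remaining = 965 × (1/2)^1.8917 = 965 × 0.2695 ≈ 260.06 copies per cell.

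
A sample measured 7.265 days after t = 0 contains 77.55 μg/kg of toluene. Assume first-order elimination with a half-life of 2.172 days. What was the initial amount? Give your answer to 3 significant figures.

Number of half-lives elapsed: n = 7.265/2.172 ≈ 3.3448.
A₀ = A × 2^n = 77.55 × 2^3.3448 = 77.55 × 10.16 ≈ 787.92 μg/kg.

788 μg/kg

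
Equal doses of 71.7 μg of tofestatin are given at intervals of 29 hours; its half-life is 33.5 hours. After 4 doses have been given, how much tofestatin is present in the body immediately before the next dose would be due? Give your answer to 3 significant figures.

79.3 μg

The 4 doses were given 116, 87, 58, 29 hours ago.
Total = 71.7·(1/2)^(116/33.5) + 71.7·(1/2)^(87/33.5) + 71.7·(1/2)^(58/33.5) + 71.7·(1/2)^(29/33.5)
      = 6.5035 + 11.851 + 21.594 + 39.348 ≈ 79.296 μg.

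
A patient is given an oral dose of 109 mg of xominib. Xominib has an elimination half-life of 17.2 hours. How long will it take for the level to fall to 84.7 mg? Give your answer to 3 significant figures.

6.26 hours

Fraction remaining = 84.7/109 ≈ 0.77706.
n = log₂(109/84.7) = ln(1.2869)/ln 2 ≈ 0.36389 half-lives.
t = n × t½ = 0.36389 × 17.2 ≈ 6.259 hours.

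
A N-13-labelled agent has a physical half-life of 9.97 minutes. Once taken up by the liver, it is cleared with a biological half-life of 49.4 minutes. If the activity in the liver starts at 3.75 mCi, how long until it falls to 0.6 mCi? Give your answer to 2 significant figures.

22 minutes

1/t_eff = 1/t_phys + 1/t_biol = 1/9.97 + 1/49.4 = 0.12054 per minute.
t_eff = 9.97 × 49.4 / (9.97 + 49.4) ≈ 8.2957 minutes.
n = log₂(3.75/0.6) ≈ 2.6439; t = 2.6439 × 8.2957 ≈ 21.933 minutes.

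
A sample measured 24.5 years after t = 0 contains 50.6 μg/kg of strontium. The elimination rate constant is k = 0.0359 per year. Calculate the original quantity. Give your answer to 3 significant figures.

122 μg/kg

t½ = ln 2 / k = 0.69315 / 0.0359 ≈ 19.308 years.
Number of half-lives elapsed: n = 24.5/19.308 ≈ 1.2689.
A₀ = A × 2^n = 50.6 × 2^1.2689 = 50.6 × 2.4098 ≈ 121.94 μg/kg.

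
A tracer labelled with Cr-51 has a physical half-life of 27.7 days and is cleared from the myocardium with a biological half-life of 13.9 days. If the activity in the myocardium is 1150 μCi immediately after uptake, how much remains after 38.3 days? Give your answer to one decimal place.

1/t_eff = 1/t_phys + 1/t_biol = 1/27.7 + 1/13.9 = 0.10804 per day.
t_eff = 27.7 × 13.9 / (27.7 + 13.9) ≈ 9.2555 days.
Remaining = 1150 × (1/2)^(38.3/9.2555) = 1150 × (1/2)^4.1381 ≈ 65.315 μCi.

65.3 μCi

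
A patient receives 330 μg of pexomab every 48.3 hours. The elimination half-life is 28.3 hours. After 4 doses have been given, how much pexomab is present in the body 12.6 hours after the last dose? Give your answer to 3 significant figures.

The 4 doses were given 157.5, 109.2, 60.9, 12.6 hours ago.
Total = 330·(1/2)^(157.5/28.3) + 330·(1/2)^(109.2/28.3) + 330·(1/2)^(60.9/28.3) + 330·(1/2)^(12.6/28.3)
      = 6.969 + 22.748 + 74.253 + 242.37 ≈ 346.34 μg.

346 μg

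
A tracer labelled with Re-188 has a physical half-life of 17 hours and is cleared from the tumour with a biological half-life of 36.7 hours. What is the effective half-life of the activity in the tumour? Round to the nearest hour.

12 hours

1/t_eff = 1/t_phys + 1/t_biol = 1/17 + 1/36.7 = 0.086071 per hour.
t_eff = 17 × 36.7 / (17 + 36.7) ≈ 11.618 hours.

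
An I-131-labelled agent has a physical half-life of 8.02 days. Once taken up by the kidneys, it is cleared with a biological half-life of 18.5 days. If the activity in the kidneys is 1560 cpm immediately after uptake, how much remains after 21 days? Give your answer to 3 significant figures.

1/t_eff = 1/t_phys + 1/t_biol = 1/8.02 + 1/18.5 = 0.17874 per day.
t_eff = 8.02 × 18.5 / (8.02 + 18.5) ≈ 5.5946 days.
Remaining = 1560 × (1/2)^(21/5.5946) = 1560 × (1/2)^3.7536 ≈ 115.66 cpm.

116 cpm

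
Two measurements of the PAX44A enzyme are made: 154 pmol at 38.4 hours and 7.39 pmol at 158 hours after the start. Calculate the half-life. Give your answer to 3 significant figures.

27.3 hours

Over Δt = 158 − 38.4 = 119.6 hours, the level fell by a factor of 154/7.39 ≈ 20.839.
n = log₂(20.839) ≈ 4.3812 half-lives, so t½ = 119.6/4.3812 ≈ 27.298 hours.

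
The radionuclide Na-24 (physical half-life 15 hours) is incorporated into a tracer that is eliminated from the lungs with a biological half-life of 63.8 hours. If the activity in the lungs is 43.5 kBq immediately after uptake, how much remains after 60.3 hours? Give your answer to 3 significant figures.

1.39 kBq

1/t_eff = 1/t_phys + 1/t_biol = 1/15 + 1/63.8 = 0.082341 per hour.
t_eff = 15 × 63.8 / (15 + 63.8) ≈ 12.145 hours.
Remaining = 43.5 × (1/2)^(60.3/12.145) = 43.5 × (1/2)^4.9651 ≈ 1.3926 kBq.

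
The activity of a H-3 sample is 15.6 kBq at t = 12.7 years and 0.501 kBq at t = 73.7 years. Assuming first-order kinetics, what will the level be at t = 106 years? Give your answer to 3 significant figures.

Over Δt = 73.7 − 12.7 = 61 years, the level fell by a factor of 15.6/0.501 ≈ 31.138.
n = log₂(31.138) ≈ 4.9606 half-lives, so t½ = 61/4.9606 ≈ 12.297 years.
From t = 73.7 to t = 106: 0.501 × (1/2)^((106−73.7)/12.297) ≈ 0.08112 kBq.

0.0811 kBq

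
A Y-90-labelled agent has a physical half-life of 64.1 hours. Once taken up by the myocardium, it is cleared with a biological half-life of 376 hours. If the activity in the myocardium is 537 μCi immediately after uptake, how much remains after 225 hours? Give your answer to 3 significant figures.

31.1 μCi

1/t_eff = 1/t_phys + 1/t_biol = 1/64.1 + 1/376 = 0.01826 per hour.
t_eff = 64.1 × 376 / (64.1 + 376) ≈ 54.764 hours.
Remaining = 537 × (1/2)^(225/54.764) = 537 × (1/2)^4.1085 ≈ 31.13 μCi.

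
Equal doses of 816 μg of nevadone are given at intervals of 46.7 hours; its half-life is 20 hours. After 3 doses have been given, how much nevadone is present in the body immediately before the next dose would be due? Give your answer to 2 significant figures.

The 3 doses were given 140.1, 93.4, 46.7 hours ago.
Total = 816·(1/2)^(140.1/20) + 816·(1/2)^(93.4/20) + 816·(1/2)^(46.7/20)
      = 6.3529 + 32.054 + 161.73 ≈ 200.13 μg.

200 μg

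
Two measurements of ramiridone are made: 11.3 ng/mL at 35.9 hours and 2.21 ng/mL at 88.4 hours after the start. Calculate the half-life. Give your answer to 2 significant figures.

22 hours

Over Δt = 88.4 − 35.9 = 52.5 hours, the level fell by a factor of 11.3/2.21 ≈ 5.1131.
n = log₂(5.1131) ≈ 2.3542 half-lives, so t½ = 52.5/2.3542 ≈ 22.301 hours.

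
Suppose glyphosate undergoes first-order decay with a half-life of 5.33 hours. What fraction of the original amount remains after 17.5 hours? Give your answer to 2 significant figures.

0.10

n = 17.5/5.33 ≈ 3.2833 half-lives.
Fraction remaining = (1/2)^3.2833 ≈ 0.10271.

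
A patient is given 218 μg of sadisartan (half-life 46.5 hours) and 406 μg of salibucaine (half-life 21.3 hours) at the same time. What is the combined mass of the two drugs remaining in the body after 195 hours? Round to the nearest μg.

sadisartan: 218 × (1/2)^(195/46.5) = 218 × (1/2)^4.1935 ≈ 11.914 μg.
salibucaine: 406 × (1/2)^(195/21.3) = 406 × (1/2)^9.1549 ≈ 0.71223 μg.
Total = 11.914 + 0.71223 ≈ 12.627 μg.

13 μg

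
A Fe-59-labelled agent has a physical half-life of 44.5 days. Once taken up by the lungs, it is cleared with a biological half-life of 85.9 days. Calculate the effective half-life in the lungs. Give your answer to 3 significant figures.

1/t_eff = 1/t_phys + 1/t_biol = 1/44.5 + 1/85.9 = 0.034113 per day.
t_eff = 44.5 × 85.9 / (44.5 + 85.9) ≈ 29.314 days.

29.3 days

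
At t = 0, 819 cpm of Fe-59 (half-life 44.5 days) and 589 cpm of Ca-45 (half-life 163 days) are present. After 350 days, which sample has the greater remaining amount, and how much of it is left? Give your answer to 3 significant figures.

Ca-45, 133 cpm

Fe-59: 819 × (1/2)^7.8652 ≈ 3.5126 cpm.
Ca-45: 589 × (1/2)^2.1472 ≈ 132.96 cpm.
Ca-45 has more remaining, at ≈ 132.96 cpm.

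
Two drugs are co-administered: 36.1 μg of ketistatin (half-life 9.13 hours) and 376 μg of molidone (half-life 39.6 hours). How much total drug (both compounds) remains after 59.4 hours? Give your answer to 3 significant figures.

ketistatin: 36.1 × (1/2)^(59.4/9.13) = 36.1 × (1/2)^6.506 ≈ 0.39719 μg.
molidone: 376 × (1/2)^(59.4/39.6) = 376 × (1/2)^1.5 ≈ 132.94 μg.
Total = 0.39719 + 132.94 ≈ 133.33 μg.

133 μg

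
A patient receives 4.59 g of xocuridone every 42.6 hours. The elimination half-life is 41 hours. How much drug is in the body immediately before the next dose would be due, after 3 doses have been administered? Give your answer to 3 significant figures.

3.85 g

The 3 doses were given 127.8, 85.2, 42.6 hours ago.
Total = 4.59·(1/2)^(127.8/41) + 4.59·(1/2)^(85.2/41) + 4.59·(1/2)^(42.6/41)
      = 0.52903 + 1.0871 + 2.2338 ≈ 3.8499 g.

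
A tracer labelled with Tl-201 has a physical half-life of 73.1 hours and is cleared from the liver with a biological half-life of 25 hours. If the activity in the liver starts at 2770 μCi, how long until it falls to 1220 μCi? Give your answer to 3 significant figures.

22.0 hours

1/t_eff = 1/t_phys + 1/t_biol = 1/73.1 + 1/25 = 0.05368 per hour.
t_eff = 73.1 × 25 / (73.1 + 25) ≈ 18.629 hours.
n = log₂(2770/1220) ≈ 1.183; t = 1.183 × 18.629 ≈ 22.038 hours.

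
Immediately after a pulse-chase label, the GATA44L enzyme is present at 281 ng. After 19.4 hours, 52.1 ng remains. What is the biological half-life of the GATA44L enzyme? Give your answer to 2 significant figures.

A/A₀ = 52.1/281 ≈ 0.18541.
n = log₂(5.3935) ≈ 2.4312 half-lives elapsed in 19.4 hours.
t½ = 19.4/2.4312 ≈ 7.9795 hours.

8.0 hours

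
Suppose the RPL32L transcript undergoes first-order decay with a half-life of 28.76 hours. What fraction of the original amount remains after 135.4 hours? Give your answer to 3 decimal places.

n = 135.4/28.76 ≈ 4.7079 half-lives.
Fraction remaining = (1/2)^4.7079 ≈ 0.038262.

0.038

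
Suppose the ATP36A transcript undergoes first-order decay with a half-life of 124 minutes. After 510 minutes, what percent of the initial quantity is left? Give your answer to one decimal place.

n = 510/124 ≈ 4.1129 half-lives.
Fraction remaining = (1/2)^4.1129 ≈ 0.057795, i.e. 5.7795%.

5.8%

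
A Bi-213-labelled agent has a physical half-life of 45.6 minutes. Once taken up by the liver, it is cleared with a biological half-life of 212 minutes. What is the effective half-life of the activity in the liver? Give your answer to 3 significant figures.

1/t_eff = 1/t_phys + 1/t_biol = 1/45.6 + 1/212 = 0.026647 per minute.
t_eff = 45.6 × 212 / (45.6 + 212) ≈ 37.528 minutes.

37.5 minutes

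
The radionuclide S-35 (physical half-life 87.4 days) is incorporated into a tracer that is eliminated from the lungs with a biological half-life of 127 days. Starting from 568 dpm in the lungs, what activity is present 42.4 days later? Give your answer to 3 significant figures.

322 dpm

1/t_eff = 1/t_phys + 1/t_biol = 1/87.4 + 1/127 = 0.019316 per day.
t_eff = 87.4 × 127 / (87.4 + 127) ≈ 51.771 days.
Remaining = 568 × (1/2)^(42.4/51.771) = 568 × (1/2)^0.81898 ≈ 321.97 dpm.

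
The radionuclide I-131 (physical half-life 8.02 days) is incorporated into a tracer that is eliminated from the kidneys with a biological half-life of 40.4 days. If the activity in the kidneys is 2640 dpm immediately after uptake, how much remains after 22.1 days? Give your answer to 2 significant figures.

1/t_eff = 1/t_phys + 1/t_biol = 1/8.02 + 1/40.4 = 0.14944 per day.
t_eff = 8.02 × 40.4 / (8.02 + 40.4) ≈ 6.6916 days.
Remaining = 2640 × (1/2)^(22.1/6.6916) = 2640 × (1/2)^3.3026 ≈ 267.55 dpm.

270 dpm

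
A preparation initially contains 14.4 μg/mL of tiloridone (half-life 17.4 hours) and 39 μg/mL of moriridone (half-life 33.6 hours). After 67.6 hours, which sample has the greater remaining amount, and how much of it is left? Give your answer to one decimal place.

tiloridone: 14.4 × (1/2)^3.8851 ≈ 0.97464 μg/mL.
moriridone: 39 × (1/2)^2.0119 ≈ 9.6699 μg/mL.
Moriridone has more remaining, at ≈ 9.6699 μg/mL.

moriridone, 9.7 μg/mL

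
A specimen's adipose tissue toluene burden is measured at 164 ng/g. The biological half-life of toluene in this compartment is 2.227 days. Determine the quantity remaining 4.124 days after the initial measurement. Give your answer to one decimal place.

45.4 ng/g

Number of half-lives: n = 4.124/2.227 ≈ 1.8518.
Remaining = 164 × (1/2)^1.8518 = 164 × 0.27704 ≈ 45.435 ng/g.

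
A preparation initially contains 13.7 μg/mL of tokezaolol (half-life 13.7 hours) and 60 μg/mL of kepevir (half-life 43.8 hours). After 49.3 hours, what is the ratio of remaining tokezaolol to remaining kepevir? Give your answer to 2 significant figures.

tokezaolol: 13.7 × (1/2)^(49.3/13.7) = 13.7 × (1/2)^3.5985 ≈ 1.131 μg/mL.
kepevir: 60 × (1/2)^(49.3/43.8) = 60 × (1/2)^1.1256 ≈ 27.499 μg/mL.
Ratio ≈ 1.131 / 27.499 ≈ 0.041127.

0.041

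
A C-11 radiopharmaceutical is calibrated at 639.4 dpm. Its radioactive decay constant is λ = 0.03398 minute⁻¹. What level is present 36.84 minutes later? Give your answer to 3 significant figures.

t½ = ln 2 / λ = 0.69315 / 0.03398 ≈ 20.399 minutes.
Number of half-lives: n = 36.84/20.399 ≈ 1.806.
Remaining = 639.4 × (1/2)^1.806 = 639.4 × 0.28598 ≈ 182.86 dpm.

183 dpm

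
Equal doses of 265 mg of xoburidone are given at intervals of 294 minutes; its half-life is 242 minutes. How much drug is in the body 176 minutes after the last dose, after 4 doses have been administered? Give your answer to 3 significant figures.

The 4 doses were given 1058, 764, 470, 176 minutes ago.
Total = 265·(1/2)^(1058/242) + 265·(1/2)^(764/242) + 265·(1/2)^(470/242) + 265·(1/2)^(176/242)
      = 12.799 + 29.709 + 68.961 + 160.07 ≈ 271.54 mg.

272 mg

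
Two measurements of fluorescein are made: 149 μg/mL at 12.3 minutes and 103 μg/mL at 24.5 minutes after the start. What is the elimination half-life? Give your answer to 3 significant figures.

Over Δt = 24.5 − 12.3 = 12.2 minutes, the level fell by a factor of 149/103 ≈ 1.4466.
n = log₂(1.4466) ≈ 0.53267 half-lives, so t½ = 12.2/0.53267 ≈ 22.904 minutes.

22.9 minutes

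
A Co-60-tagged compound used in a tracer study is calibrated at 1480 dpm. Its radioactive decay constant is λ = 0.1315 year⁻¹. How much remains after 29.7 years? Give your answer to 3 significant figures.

t½ = ln 2 / λ = 0.69315 / 0.1315 ≈ 5.2711 years.
Number of half-lives: n = 29.7/5.2711 ≈ 5.6345.
Remaining = 1480 × (1/2)^5.6345 = 1480 × 0.02013 ≈ 29.792 dpm.

29.8 dpm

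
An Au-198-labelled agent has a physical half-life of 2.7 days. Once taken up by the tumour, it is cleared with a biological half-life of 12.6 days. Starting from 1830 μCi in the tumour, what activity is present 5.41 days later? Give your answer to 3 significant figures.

1/t_eff = 1/t_phys + 1/t_biol = 1/2.7 + 1/12.6 = 0.44974 per day.
t_eff = 2.7 × 12.6 / (2.7 + 12.6) ≈ 2.2235 days.
Remaining = 1830 × (1/2)^(5.41/2.2235) = 1830 × (1/2)^2.4331 ≈ 338.86 μCi.

339 μCi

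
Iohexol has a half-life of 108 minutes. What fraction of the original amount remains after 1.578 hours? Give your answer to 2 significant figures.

0.54

1.578 hours = 94.68 minutes.
n = 94.68/108 ≈ 0.87667 half-lives.
Fraction remaining = (1/2)^0.87667 ≈ 0.54462.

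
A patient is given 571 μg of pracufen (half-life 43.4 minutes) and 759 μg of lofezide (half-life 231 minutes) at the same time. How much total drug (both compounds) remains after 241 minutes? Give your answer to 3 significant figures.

pracufen: 571 × (1/2)^(241/43.4) = 571 × (1/2)^5.553 ≈ 12.162 μg.
lofezide: 759 × (1/2)^(241/231) = 759 × (1/2)^1.0433 ≈ 368.28 μg.
Total = 12.162 + 368.28 ≈ 380.44 μg.

380 μg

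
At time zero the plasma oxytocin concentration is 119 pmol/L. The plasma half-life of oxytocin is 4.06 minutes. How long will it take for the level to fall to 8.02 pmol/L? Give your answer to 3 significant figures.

15.8 minutes

Fraction remaining = 8.02/119 ≈ 0.067395.
n = log₂(119/8.02) = ln(14.838)/ln 2 ≈ 3.8912 half-lives.
t = n × t½ = 3.8912 × 4.06 ≈ 15.798 minutes.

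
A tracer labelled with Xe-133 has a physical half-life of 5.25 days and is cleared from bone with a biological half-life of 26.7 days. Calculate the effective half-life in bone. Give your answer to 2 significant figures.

4.4 days

1/t_eff = 1/t_phys + 1/t_biol = 1/5.25 + 1/26.7 = 0.22793 per day.
t_eff = 5.25 × 26.7 / (5.25 + 26.7) ≈ 4.3873 days.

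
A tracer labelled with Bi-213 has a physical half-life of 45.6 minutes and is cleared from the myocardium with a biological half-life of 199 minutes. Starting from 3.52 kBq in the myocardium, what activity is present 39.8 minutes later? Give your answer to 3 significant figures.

1.67 kBq

1/t_eff = 1/t_phys + 1/t_biol = 1/45.6 + 1/199 = 0.026955 per minute.
t_eff = 45.6 × 199 / (45.6 + 199) ≈ 37.099 minutes.
Remaining = 3.52 × (1/2)^(39.8/37.099) = 3.52 × (1/2)^1.0728 ≈ 1.6734 kBq.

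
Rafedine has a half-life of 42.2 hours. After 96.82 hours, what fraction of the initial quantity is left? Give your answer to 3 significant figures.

0.204

n = 96.82/42.2 ≈ 2.2943 half-lives.
Fraction remaining = (1/2)^2.2943 ≈ 0.20387.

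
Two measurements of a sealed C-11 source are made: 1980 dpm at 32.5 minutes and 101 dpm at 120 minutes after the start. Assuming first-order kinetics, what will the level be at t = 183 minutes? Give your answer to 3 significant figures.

Over Δt = 120 − 32.5 = 87.5 minutes, the level fell by a factor of 1980/101 ≈ 19.604.
n = log₂(19.604) ≈ 4.2931 half-lives, so t½ = 87.5/4.2931 ≈ 20.382 minutes.
From t = 120 to t = 183: 101 × (1/2)^((183−120)/20.382) ≈ 11.853 dpm.

11.9 dpm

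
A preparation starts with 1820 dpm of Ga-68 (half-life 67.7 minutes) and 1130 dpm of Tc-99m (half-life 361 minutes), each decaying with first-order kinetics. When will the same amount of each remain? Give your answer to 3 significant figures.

57.3 minutes

Set 1820·(1/2)^(t/67.7) = 1130·(1/2)^(t/361).
Taking log₂: log₂(1820/1130) = t·(1/67.7 − 1/361).
log₂(1.6106) = 0.68762; 1/67.7 − 1/361 = 0.012001.
t = 0.68762 / 0.012001 ≈ 57.297 minutes.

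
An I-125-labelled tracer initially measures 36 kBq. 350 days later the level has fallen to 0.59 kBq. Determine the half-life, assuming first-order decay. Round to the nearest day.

59 days

A/A₀ = 0.59/36 ≈ 0.016389.
n = log₂(61.017) ≈ 5.9311 half-lives elapsed in 350 days.
t½ = 350/5.9311 ≈ 59.011 days.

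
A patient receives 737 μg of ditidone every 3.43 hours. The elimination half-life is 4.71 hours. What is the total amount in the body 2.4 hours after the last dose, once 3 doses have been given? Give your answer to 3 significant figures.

1020 μg

The 3 doses were given 9.26, 5.83, 2.4 hours ago.
Total = 737·(1/2)^(9.26/4.71) + 737·(1/2)^(5.83/4.71) + 737·(1/2)^(2.4/4.71)
      = 188.64 + 312.5 + 517.7 ≈ 1018.8 μg.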